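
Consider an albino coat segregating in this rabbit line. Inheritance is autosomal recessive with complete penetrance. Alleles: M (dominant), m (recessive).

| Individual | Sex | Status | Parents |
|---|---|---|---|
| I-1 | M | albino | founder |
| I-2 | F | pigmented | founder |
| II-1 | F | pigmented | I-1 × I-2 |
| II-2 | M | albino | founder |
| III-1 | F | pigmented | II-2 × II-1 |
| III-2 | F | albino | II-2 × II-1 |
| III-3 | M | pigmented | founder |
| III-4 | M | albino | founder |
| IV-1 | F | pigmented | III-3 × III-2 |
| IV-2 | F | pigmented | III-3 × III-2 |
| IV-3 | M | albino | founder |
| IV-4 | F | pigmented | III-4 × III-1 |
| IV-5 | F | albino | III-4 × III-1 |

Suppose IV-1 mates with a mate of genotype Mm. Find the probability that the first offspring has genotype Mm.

IV-1 is pigmented so carries M and received m from III-2 (mm), so IV-1 is Mm.
The cross gives 1/4 MM : 1/2 Mm : 1/4 mm, so P(offspring has genotype Mm) = 1/2.

1/2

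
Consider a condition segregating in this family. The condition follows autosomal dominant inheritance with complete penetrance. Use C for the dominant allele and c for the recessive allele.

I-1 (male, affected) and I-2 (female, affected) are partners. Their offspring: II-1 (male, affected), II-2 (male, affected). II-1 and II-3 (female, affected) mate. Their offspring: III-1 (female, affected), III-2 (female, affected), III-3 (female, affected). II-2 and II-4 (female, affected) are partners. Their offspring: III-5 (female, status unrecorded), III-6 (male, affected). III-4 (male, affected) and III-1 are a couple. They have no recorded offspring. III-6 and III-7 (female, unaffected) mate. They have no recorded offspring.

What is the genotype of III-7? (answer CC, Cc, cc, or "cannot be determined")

cc

III-7 is unaffected, so III-7 is cc.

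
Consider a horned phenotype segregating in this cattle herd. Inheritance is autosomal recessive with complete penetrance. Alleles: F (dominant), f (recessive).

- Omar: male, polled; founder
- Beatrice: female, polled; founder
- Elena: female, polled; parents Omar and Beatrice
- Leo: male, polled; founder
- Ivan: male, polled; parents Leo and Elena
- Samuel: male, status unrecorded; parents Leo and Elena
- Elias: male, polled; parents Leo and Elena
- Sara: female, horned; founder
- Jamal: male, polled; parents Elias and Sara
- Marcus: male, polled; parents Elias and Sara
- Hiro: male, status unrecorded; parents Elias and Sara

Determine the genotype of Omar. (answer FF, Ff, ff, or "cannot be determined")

cannot be determined

Omar's phenotype allows FF or Ff, and no parent or child forces a single allele at both positions; consistent genotype assignments exist with Omar as FF or Ff.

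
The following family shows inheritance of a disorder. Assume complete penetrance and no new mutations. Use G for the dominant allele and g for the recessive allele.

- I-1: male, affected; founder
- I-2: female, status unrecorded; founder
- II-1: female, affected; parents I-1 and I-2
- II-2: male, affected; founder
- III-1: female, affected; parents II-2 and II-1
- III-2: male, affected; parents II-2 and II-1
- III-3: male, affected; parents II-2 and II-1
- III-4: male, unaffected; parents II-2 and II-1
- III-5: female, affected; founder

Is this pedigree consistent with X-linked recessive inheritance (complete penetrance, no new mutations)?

Under X-linked recessive, III-4 (unaffected, male) cannot arise from II-2 (affected) × II-1 (affected).

No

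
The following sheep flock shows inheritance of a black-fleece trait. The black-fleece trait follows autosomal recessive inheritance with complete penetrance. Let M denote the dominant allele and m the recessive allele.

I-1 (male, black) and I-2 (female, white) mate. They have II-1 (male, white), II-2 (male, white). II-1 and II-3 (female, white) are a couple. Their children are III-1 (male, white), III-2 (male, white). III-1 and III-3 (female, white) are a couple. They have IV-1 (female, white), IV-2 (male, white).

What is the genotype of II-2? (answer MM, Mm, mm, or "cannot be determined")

From phenotype alone, II-2 is MM or Mm.
II-2 is white so carries M and received m from I-1 (mm), so II-2 is Mm.

Mm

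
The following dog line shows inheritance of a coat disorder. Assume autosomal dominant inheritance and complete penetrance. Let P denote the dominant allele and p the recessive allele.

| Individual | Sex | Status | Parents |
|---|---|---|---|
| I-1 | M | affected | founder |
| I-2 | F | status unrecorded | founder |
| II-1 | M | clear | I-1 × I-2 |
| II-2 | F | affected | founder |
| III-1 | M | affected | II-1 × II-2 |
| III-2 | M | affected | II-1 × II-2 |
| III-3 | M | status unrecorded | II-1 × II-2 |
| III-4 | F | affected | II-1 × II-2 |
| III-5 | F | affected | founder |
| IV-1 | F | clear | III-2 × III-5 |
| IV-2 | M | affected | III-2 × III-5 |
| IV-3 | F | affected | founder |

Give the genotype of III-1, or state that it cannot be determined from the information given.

From phenotype alone, III-1 is PP or Pp.
III-1 is affected so carries P and received p from II-1 (pp), so III-1 is Pp.

Pp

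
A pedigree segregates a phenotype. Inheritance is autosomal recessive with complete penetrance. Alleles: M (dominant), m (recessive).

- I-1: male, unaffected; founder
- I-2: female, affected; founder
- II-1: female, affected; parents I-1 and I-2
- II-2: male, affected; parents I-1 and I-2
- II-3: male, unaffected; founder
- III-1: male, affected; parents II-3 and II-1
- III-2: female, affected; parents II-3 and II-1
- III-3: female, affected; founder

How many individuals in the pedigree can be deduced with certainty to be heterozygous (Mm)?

Obligate heterozygotes: I-1 is unaffected so carries M and passed m to II-1 (mm), so I-1 is Mm; II-3 is unaffected so carries M and passed m to III-1 (mm), so II-3 is Mm.
Every other individual is either homozygous by phenotype or has at least one consistent homozygous assignment, so the count is 2.

2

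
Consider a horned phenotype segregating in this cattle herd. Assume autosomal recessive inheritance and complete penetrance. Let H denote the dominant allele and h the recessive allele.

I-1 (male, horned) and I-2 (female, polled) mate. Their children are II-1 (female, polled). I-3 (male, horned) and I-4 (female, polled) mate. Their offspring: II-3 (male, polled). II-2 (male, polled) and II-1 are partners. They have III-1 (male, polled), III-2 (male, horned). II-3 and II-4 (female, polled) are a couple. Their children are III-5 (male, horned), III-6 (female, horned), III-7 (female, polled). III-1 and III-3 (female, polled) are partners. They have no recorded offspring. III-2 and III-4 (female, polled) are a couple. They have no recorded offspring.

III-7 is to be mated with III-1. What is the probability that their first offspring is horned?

1/9

II-3 is polled so carries H and received h from I-3 (hh), so II-3 is Hh.
II-4 is polled so carries H and passed h to III-5 (hh), so II-4 is Hh.
III-7 is a polled offspring of II-3 (Hh) × II-4 (Hh), whose cross gives 1/4 HH : 1/2 Hh : 1/4 hh; conditioning on being polled, III-7 is HH with probability 1/3, Hh with probability 2/3.
II-2 is polled so carries H and passed h to III-2 (hh), so II-2 is Hh.
II-1 is polled so carries H and received h from I-1 (hh), so II-1 is Hh.
III-1 is a polled offspring of II-2 (Hh) × II-1 (Hh), whose cross gives 1/4 HH : 1/2 Hh : 1/4 hh; conditioning on being polled, III-1 is HH with probability 1/3, Hh with probability 2/3.
Summing over parental genotype combinations, P(offspring is horned) = 4/9·1/4 = 1/9.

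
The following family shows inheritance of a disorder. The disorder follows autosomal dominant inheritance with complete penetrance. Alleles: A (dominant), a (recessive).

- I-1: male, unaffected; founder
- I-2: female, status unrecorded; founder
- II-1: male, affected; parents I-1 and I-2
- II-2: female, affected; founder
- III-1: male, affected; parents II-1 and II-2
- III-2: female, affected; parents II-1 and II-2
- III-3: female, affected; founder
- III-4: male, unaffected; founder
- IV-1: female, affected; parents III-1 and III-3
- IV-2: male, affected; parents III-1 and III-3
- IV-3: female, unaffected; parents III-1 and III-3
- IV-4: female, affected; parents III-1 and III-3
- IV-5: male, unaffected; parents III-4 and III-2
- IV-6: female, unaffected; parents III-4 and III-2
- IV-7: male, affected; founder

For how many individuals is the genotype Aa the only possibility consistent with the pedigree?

4

Obligate heterozygotes: II-1 is affected so carries A and received a from I-1 (aa), so II-1 is Aa; III-1 is affected so carries A and passed a to IV-3 (aa), so III-1 is Aa; III-2 is affected so carries A and passed a to IV-5 (aa), so III-2 is Aa; III-3 is affected so carries A and passed a to IV-3 (aa), so III-3 is Aa.
Every other individual is either homozygous by phenotype or has at least one consistent homozygous assignment, so the count is 4.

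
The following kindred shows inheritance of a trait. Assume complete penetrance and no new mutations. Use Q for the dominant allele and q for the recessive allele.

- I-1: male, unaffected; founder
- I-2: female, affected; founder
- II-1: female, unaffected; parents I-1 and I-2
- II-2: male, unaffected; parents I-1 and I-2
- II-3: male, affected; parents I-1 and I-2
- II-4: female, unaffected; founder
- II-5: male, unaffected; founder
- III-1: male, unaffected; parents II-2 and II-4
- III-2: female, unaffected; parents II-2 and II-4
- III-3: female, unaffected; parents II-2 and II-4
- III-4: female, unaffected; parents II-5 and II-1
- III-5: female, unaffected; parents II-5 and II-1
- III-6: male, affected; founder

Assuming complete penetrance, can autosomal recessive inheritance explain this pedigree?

A consistent assignment under autosomal recessive exists: I-1 Qq, I-2 qq, II-1 Qq, II-2 Qq, II-3 qq, II-4 QQ, II-5 QQ, III-1 QQ, III-2 QQ, III-3 QQ, III-4 QQ, III-5 QQ, III-6 qq.
In this assignment every recorded phenotype matches its genotype and every non-founder's genotype is obtainable from its parents' genotypes, so the pedigree is consistent.

Yes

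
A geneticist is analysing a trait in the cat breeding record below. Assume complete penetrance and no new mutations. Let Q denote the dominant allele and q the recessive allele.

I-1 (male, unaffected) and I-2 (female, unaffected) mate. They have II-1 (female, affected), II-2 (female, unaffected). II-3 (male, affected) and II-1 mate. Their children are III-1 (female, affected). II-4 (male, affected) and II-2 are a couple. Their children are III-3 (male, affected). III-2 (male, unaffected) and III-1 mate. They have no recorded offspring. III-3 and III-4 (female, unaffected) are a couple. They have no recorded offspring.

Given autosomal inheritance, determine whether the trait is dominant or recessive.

I-1 and I-2 are both unaffected yet have an affected child II-1. Under dominance, an affected child requires at least one affected parent, so the trait cannot be dominant.

recessive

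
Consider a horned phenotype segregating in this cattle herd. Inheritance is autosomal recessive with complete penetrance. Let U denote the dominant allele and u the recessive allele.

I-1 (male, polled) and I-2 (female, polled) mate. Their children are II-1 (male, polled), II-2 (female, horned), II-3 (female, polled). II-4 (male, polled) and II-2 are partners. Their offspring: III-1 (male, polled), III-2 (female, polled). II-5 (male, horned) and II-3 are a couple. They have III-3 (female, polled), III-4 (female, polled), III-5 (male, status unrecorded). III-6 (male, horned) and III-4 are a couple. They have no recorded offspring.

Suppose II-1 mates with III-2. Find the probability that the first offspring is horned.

I-1 is polled so carries U and passed u to II-2 (uu), so I-1 is Uu.
I-2 is polled so carries U and passed u to II-2 (uu), so I-2 is Uu.
II-1 is a polled offspring of I-1 (Uu) × I-2 (Uu), whose cross gives 1/4 UU : 1/2 Uu : 1/4 uu; conditioning on being polled, II-1 is UU with probability 1/3, Uu with probability 2/3.
III-2 is polled so carries U and received u from II-2 (uu), so III-2 is Uu.
Summing over parental genotype combinations, P(offspring is horned) = 2/3·1/4 = 1/6.

1/6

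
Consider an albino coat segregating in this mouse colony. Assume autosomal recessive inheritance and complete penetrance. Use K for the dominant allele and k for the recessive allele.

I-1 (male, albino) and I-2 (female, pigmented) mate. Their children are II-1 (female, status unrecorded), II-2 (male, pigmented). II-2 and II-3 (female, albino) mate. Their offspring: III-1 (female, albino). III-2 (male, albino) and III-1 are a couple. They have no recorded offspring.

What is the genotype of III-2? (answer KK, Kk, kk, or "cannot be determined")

kk

III-2 is albino, so III-2 is kk.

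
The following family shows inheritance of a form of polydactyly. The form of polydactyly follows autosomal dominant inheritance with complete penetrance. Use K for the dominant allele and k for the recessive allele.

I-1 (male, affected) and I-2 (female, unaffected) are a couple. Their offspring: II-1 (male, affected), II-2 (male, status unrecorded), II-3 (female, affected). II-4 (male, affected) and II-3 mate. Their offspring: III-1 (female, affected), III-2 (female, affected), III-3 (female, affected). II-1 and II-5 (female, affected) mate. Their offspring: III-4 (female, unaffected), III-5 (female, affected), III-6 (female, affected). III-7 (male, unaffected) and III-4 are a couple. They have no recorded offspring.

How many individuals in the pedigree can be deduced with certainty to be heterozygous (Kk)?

Obligate heterozygotes: II-1 is affected so carries K and received k from I-2 (kk), so II-1 is Kk; II-3 is affected so carries K and received k from I-2 (kk), so II-3 is Kk; II-5 is affected so carries K and passed k to III-4 (kk), so II-5 is Kk.
Every other individual is either homozygous by phenotype or has at least one consistent homozygous assignment, so the count is 3.

3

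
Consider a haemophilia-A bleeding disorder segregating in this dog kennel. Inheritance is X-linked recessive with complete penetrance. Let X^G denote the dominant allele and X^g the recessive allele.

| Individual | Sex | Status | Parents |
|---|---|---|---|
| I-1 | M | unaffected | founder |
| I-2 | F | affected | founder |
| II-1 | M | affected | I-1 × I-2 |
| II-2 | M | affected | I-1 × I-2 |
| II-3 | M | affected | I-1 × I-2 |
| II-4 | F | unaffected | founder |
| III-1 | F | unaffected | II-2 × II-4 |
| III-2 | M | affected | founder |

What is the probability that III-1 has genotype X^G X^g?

1

III-1 is unaffected so carries G and received g from II-2 (X^g Y), so III-1 is X^G X^g, giving P(X^G X^g) = 1.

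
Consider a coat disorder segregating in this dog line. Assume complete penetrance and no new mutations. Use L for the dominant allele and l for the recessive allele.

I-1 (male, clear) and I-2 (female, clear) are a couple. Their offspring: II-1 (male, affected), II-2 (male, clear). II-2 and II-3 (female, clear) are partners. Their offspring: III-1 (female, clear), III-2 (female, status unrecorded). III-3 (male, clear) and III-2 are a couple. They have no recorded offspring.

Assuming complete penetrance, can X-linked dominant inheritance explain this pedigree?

No

Under X-linked dominant, II-1 (affected, male) cannot arise from I-1 (clear) × I-2 (clear).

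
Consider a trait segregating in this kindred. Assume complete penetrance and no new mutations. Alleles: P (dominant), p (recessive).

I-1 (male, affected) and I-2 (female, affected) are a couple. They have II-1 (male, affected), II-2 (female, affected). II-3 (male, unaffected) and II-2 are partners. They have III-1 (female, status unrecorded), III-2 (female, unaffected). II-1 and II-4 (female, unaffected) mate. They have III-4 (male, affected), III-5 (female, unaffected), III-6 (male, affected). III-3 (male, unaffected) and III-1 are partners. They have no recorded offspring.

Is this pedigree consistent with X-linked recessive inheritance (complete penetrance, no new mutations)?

Yes

A consistent assignment under X-linked recessive exists: I-1 X^p Y, I-2 X^p X^p, II-1 X^p Y, II-2 X^p X^p, II-3 X^P Y, II-4 X^P X^p, III-1 X^P X^p, III-2 X^P X^p, III-3 X^P Y, III-4 X^p Y, III-5 X^P X^p, III-6 X^p Y.
In this assignment every recorded phenotype matches its genotype and every non-founder's genotype is obtainable from its parents' genotypes, so the pedigree is consistent.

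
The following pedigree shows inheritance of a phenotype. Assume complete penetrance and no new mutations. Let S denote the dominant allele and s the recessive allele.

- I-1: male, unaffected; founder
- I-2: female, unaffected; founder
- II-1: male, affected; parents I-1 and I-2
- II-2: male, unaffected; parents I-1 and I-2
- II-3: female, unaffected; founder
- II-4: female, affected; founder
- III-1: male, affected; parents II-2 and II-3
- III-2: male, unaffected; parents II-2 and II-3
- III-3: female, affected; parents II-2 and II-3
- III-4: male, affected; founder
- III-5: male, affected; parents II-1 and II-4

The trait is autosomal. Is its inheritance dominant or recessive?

recessive

I-1 and I-2 are both unaffected yet have an affected child II-1. Under dominance, an affected child requires at least one affected parent, so the trait cannot be dominant.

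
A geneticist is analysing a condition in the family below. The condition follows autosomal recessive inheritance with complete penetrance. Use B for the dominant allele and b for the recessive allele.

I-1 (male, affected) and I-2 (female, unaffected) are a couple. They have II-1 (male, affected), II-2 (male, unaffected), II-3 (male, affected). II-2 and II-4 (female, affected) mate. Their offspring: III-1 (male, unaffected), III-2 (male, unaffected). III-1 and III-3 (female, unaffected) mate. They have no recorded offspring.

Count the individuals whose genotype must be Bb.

Obligate heterozygotes: I-2 is unaffected so carries B and passed b to II-1 (bb), so I-2 is Bb; II-2 is unaffected so carries B and received b from I-1 (bb), so II-2 is Bb; III-1 is unaffected so carries B and received b from II-4 (bb), so III-1 is Bb; III-2 is unaffected so carries B and received b from II-4 (bb), so III-2 is Bb.
Every other individual is either homozygous by phenotype or has at least one consistent homozygous assignment, so the count is 4.

4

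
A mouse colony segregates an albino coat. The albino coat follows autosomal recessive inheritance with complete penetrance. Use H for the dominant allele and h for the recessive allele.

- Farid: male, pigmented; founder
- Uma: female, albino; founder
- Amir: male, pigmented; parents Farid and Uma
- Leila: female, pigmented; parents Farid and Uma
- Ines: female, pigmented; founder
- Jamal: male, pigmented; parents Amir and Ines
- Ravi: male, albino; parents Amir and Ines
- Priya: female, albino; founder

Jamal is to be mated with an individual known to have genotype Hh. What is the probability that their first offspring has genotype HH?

Amir is pigmented so carries H and received h from Uma (hh), so Amir is Hh.
Ines is pigmented so carries H and passed h to Ravi (hh), so Ines is Hh.
Jamal is a pigmented offspring of Amir (Hh) × Ines (Hh), whose cross gives 1/4 HH : 1/2 Hh : 1/4 hh; conditioning on being pigmented, Jamal is HH with probability 1/3, Hh with probability 2/3.
Summing over parental genotype combinations, P(offspring has genotype HH) = 1/3·1/2 + 2/3·1/4 = 1/3.

1/3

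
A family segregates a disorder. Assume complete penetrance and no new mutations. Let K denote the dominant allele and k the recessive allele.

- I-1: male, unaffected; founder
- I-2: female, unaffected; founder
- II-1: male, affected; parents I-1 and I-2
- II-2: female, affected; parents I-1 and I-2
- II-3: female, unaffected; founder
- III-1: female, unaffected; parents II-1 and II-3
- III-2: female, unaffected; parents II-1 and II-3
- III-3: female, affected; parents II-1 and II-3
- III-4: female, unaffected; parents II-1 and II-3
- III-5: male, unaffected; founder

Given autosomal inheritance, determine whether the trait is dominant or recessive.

I-1 and I-2 are both unaffected yet have an affected child II-1. Under dominance, an affected child requires at least one affected parent, so the trait cannot be dominant.

recessive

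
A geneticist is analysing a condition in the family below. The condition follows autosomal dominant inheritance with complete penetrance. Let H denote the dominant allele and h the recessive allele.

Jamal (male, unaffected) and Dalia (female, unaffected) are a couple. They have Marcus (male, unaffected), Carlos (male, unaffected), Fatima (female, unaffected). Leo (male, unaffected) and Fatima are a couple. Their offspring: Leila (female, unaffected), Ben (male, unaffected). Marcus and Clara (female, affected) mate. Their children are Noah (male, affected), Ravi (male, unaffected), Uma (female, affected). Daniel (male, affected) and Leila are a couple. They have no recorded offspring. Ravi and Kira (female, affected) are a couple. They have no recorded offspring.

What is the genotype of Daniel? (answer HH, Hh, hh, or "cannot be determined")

Daniel's phenotype allows HH or Hh, and no parent or child forces a single allele at both positions; consistent genotype assignments exist with Daniel as HH or Hh.

cannot be determined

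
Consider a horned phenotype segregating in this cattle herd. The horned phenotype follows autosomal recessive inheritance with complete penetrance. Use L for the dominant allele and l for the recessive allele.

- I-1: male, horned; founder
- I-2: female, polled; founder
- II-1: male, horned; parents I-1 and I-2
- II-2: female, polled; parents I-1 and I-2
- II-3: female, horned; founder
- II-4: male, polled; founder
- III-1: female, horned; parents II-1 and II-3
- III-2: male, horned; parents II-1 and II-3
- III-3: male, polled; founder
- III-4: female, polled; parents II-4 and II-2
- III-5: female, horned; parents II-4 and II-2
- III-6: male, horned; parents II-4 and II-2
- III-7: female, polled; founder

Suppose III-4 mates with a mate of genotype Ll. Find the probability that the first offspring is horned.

II-4 is polled so carries L and passed l to III-5 (ll), so II-4 is Ll.
II-2 is polled so carries L and received l from I-1 (ll), so II-2 is Ll.
III-4 is a polled offspring of II-4 (Ll) × II-2 (Ll), whose cross gives 1/4 LL : 1/2 Ll : 1/4 ll; conditioning on being polled, III-4 is LL with probability 1/3, Ll with probability 2/3.
Summing over parental genotype combinations, P(offspring is horned) = 2/3·1/4 = 1/6.

1/6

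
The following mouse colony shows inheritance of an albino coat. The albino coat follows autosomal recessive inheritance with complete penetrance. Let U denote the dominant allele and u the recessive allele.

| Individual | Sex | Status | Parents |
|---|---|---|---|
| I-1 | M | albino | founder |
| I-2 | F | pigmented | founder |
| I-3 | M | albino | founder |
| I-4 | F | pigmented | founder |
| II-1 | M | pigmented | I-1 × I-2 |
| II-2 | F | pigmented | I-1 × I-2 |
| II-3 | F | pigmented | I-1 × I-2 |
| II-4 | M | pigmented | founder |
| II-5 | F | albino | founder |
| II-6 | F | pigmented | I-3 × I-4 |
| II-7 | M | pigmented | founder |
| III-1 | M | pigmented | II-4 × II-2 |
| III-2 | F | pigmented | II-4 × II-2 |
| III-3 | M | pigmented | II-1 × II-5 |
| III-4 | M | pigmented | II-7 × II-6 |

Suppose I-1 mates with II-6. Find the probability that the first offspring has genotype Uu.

1/2

I-1 is albino, so I-1 is uu.
II-6 is pigmented so carries U and received u from I-3 (uu), so II-6 is Uu.
The cross gives 1/2 Uu : 1/2 uu, so P(offspring has genotype Uu) = 1/2.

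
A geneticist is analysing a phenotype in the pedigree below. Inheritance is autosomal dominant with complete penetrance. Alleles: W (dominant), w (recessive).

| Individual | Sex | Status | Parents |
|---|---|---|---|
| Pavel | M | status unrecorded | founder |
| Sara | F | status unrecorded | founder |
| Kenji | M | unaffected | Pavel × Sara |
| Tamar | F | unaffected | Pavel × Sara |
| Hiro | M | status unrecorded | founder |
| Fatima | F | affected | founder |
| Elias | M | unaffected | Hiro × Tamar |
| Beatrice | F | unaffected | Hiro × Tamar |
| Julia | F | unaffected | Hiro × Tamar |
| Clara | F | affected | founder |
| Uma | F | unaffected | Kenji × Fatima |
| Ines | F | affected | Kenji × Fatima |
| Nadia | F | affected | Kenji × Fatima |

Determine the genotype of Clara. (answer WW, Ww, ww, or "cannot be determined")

cannot be determined

Clara's phenotype allows WW or Ww, and no parent or child forces a single allele at both positions; consistent genotype assignments exist with Clara as WW or Ww.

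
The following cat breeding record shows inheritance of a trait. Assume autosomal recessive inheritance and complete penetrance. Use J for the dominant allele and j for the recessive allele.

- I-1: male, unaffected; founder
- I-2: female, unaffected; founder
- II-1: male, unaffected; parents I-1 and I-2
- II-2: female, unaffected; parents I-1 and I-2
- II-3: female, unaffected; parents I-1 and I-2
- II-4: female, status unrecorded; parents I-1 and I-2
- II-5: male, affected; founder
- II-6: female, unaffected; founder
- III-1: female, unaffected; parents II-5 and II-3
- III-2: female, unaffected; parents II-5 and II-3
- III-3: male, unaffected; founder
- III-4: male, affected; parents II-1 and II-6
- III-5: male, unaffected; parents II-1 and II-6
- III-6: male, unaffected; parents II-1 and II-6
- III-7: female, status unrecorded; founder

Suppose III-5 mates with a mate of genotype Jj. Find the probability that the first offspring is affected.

1/6

II-1 is unaffected so carries J and passed j to III-4 (jj), so II-1 is Jj.
II-6 is unaffected so carries J and passed j to III-4 (jj), so II-6 is Jj.
III-5 is an unaffected offspring of II-1 (Jj) × II-6 (Jj), whose cross gives 1/4 JJ : 1/2 Jj : 1/4 jj; conditioning on being unaffected, III-5 is JJ with probability 1/3, Jj with probability 2/3.
Summing over parental genotype combinations, P(offspring is affected) = 2/3·1/4 = 1/6.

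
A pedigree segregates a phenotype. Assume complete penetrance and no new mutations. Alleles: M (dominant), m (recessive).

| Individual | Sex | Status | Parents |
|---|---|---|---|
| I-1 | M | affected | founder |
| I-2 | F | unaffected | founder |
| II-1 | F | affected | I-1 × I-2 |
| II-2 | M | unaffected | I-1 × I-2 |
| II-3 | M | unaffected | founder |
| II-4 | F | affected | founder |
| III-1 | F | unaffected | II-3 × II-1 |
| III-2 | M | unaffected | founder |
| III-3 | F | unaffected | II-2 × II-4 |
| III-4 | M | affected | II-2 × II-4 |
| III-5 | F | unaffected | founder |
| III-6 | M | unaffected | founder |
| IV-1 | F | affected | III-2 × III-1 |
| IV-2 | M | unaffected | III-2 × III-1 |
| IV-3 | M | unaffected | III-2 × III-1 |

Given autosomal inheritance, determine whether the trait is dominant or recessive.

III-2 and III-1 are both unaffected yet have an affected child IV-1. Under dominance, an affected child requires at least one affected parent, so the trait cannot be dominant.

recessive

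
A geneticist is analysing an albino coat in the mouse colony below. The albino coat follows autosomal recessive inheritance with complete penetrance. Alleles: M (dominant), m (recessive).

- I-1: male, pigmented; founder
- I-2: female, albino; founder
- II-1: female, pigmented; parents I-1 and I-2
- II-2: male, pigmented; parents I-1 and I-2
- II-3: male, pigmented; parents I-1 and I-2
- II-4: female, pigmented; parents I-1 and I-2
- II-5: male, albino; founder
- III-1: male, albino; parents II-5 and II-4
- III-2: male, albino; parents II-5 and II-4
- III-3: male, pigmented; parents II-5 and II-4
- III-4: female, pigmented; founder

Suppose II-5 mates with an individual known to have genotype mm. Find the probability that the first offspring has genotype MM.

0

II-5 is albino, so II-5 is mm.
The cross gives 1 mm, so P(offspring has genotype MM) = 0.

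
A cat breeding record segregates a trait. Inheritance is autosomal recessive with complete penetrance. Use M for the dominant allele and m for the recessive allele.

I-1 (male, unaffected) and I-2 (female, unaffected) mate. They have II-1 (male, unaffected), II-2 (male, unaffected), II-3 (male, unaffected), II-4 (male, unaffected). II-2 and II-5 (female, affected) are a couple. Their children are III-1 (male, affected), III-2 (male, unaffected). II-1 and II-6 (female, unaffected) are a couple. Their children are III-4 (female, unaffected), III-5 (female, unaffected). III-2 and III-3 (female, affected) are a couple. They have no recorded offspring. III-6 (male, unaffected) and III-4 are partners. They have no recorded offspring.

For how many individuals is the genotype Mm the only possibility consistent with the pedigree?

2

Obligate heterozygotes: II-2 is unaffected so carries M and passed m to III-1 (mm), so II-2 is Mm; III-2 is unaffected so carries M and received m from II-5 (mm), so III-2 is Mm.
Every other individual is either homozygous by phenotype or has at least one consistent homozygous assignment, so the count is 2.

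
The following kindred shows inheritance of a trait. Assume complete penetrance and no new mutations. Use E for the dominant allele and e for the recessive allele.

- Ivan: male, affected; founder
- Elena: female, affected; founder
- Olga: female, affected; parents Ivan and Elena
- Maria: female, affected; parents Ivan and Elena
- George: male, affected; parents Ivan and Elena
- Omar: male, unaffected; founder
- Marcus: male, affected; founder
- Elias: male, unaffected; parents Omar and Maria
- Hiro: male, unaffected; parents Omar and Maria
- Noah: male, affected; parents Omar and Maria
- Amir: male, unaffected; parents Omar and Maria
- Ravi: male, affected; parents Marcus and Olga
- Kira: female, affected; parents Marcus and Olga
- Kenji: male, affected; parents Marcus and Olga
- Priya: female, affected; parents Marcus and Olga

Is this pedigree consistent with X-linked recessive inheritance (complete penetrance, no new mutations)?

No

Under X-linked recessive, Elias (unaffected, male) cannot arise from Omar (unaffected) × Maria (affected).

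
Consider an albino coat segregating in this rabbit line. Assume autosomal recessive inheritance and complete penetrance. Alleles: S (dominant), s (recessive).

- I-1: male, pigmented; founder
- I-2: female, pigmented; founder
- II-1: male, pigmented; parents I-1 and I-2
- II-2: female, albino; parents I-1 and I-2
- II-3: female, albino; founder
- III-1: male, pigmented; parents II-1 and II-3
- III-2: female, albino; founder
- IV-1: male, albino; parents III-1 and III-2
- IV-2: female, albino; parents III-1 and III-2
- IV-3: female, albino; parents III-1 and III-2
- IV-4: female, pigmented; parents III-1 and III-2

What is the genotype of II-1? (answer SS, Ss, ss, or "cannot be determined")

II-1's phenotype allows SS or Ss, and no parent or child forces a single allele at both positions; consistent genotype assignments exist with II-1 as SS or Ss.

cannot be determined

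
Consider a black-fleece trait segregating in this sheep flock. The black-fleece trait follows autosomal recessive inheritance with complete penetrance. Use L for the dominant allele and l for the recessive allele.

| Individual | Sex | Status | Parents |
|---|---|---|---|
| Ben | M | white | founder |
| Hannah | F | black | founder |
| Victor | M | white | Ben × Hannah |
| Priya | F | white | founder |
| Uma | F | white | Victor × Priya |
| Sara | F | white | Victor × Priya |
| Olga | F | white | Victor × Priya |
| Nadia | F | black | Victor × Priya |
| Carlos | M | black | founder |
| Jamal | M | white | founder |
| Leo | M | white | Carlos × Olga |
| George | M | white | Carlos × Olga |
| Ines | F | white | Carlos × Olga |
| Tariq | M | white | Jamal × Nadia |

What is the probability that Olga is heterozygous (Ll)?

1/5

Victor is white so carries L and received l from Hannah (ll), so Victor is Ll.
Priya is white so carries L and passed l to Nadia (ll), so Priya is Ll.
Their cross gives offspring ratios 1/4 LL : 1/2 Ll : 1/4 ll. Conditioning on Olga being white, P(Ll) = 1/2 / 3/4 = 2/3 before taking Olga's own offspring into account.
Carlos is black, so Carlos is ll.
Now use Olga's offspring. Probability of each recorded status — white son Leo: 1/2 if Olga is Ll, 1 if LL; white son George: 1/2 if Olga is Ll, 1 if LL; white daughter Ines: 1/2 if Olga is Ll, 1 if LL.
Bayes: P(Ll) = 2/3·1/8 / (2/3·1/8 + 1/3·1) = 1/5.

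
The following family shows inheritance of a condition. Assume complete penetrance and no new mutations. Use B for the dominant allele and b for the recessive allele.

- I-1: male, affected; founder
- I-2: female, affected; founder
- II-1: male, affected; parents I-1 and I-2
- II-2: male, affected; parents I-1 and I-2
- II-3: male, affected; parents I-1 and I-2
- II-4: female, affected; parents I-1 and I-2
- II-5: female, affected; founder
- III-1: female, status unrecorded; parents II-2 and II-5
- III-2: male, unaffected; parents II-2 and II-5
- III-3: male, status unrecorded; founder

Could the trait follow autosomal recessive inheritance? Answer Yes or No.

No

Under autosomal recessive, III-2 (unaffected, male) cannot arise from II-2 (affected) × II-5 (affected).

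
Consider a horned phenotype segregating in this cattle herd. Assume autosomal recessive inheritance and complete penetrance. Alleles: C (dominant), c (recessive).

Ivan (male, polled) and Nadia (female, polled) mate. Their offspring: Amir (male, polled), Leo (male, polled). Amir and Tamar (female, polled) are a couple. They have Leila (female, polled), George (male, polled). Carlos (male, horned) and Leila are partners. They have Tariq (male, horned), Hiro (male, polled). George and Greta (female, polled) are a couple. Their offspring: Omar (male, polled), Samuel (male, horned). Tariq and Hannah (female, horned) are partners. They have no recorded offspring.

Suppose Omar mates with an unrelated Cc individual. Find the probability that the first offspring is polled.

George is polled so carries C and passed c to Samuel (cc), so George is Cc.
Greta is polled so carries C and passed c to Samuel (cc), so Greta is Cc.
Omar is a polled offspring of George (Cc) × Greta (Cc), whose cross gives 1/4 CC : 1/2 Cc : 1/4 cc; conditioning on being polled, Omar is CC with probability 1/3, Cc with probability 2/3.
Summing over parental genotype combinations, P(offspring is polled) = 1/3·1 + 2/3·3/4 = 5/6.

5/6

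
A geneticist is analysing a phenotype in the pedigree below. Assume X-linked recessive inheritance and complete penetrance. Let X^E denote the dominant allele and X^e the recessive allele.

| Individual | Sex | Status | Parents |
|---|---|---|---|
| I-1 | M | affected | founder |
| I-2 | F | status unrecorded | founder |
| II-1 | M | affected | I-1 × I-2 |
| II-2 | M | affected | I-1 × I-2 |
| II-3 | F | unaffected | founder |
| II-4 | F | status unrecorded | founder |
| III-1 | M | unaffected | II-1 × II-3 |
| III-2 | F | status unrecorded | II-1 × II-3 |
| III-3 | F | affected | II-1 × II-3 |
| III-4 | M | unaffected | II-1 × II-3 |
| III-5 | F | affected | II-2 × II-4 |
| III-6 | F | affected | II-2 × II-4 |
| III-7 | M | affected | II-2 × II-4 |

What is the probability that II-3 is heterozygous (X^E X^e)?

II-3 is unaffected so carries E and passed e to III-3 (X^e X^e), so II-3 is X^E X^e, giving P(X^E X^e) = 1.

1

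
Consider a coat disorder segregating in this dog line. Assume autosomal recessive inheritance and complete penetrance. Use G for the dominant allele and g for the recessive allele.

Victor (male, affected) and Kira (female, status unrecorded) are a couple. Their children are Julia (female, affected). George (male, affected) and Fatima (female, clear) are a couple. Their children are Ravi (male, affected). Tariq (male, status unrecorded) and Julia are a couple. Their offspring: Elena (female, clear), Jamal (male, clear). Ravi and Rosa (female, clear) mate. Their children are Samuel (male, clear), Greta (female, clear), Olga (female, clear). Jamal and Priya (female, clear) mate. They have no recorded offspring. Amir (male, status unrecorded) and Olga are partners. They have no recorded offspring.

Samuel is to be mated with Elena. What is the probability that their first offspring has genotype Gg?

1/2

Samuel is clear so carries G and received g from Ravi (gg), so Samuel is Gg.
Elena is clear so carries G and received g from Julia (gg), so Elena is Gg.
The cross gives 1/4 GG : 1/2 Gg : 1/4 gg, so P(offspring has genotype Gg) = 1/2.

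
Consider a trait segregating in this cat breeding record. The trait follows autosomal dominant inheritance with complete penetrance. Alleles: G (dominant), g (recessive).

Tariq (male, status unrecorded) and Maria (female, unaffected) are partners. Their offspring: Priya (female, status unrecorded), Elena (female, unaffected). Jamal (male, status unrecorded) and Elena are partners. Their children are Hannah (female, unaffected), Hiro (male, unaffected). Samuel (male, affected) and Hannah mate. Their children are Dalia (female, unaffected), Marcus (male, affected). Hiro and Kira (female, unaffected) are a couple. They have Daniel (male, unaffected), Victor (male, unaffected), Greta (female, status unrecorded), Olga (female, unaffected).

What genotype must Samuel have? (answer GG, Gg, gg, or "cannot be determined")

Gg

From phenotype alone, Samuel is GG or Gg.
Samuel is affected so carries G and passed g to Dalia (gg), so Samuel is Gg.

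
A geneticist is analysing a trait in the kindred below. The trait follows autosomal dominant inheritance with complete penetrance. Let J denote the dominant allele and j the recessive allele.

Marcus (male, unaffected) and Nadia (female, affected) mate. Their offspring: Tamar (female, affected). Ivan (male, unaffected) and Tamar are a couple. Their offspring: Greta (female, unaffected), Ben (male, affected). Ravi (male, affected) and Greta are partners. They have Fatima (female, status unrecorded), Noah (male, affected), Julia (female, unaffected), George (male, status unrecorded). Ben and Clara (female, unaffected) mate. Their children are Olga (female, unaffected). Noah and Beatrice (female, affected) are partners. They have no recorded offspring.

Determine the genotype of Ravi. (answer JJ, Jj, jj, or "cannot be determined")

From phenotype alone, Ravi is JJ or Jj.
Ravi is affected so carries J and passed j to Julia (jj), so Ravi is Jj.

Jj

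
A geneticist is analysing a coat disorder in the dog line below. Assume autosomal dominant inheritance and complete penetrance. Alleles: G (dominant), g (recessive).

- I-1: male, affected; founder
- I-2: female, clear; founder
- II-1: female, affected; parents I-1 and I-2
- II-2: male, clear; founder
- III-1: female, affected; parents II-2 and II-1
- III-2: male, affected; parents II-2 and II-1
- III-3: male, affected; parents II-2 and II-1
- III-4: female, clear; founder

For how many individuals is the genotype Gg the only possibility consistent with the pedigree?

4

Obligate heterozygotes: II-1 is affected so carries G and received g from I-2 (gg), so II-1 is Gg; III-1 is affected so carries G and received g from II-2 (gg), so III-1 is Gg; III-2 is affected so carries G and received g from II-2 (gg), so III-2 is Gg; III-3 is affected so carries G and received g from II-2 (gg), so III-3 is Gg.
Every other individual is either homozygous by phenotype or has at least one consistent homozygous assignment, so the count is 4.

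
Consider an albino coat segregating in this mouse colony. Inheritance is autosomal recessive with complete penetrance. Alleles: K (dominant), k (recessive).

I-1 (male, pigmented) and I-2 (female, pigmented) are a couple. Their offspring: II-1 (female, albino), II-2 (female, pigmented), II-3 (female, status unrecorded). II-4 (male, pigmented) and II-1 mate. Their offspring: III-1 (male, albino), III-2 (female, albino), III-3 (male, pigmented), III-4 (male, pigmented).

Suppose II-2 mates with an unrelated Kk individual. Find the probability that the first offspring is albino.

I-1 is pigmented so carries K and passed k to II-1 (kk), so I-1 is Kk.
I-2 is pigmented so carries K and passed k to II-1 (kk), so I-2 is Kk.
II-2 is a pigmented offspring of I-1 (Kk) × I-2 (Kk), whose cross gives 1/4 KK : 1/2 Kk : 1/4 kk; conditioning on being pigmented, II-2 is KK with probability 1/3, Kk with probability 2/3.
Summing over parental genotype combinations, P(offspring is albino) = 2/3·1/4 = 1/6.

1/6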